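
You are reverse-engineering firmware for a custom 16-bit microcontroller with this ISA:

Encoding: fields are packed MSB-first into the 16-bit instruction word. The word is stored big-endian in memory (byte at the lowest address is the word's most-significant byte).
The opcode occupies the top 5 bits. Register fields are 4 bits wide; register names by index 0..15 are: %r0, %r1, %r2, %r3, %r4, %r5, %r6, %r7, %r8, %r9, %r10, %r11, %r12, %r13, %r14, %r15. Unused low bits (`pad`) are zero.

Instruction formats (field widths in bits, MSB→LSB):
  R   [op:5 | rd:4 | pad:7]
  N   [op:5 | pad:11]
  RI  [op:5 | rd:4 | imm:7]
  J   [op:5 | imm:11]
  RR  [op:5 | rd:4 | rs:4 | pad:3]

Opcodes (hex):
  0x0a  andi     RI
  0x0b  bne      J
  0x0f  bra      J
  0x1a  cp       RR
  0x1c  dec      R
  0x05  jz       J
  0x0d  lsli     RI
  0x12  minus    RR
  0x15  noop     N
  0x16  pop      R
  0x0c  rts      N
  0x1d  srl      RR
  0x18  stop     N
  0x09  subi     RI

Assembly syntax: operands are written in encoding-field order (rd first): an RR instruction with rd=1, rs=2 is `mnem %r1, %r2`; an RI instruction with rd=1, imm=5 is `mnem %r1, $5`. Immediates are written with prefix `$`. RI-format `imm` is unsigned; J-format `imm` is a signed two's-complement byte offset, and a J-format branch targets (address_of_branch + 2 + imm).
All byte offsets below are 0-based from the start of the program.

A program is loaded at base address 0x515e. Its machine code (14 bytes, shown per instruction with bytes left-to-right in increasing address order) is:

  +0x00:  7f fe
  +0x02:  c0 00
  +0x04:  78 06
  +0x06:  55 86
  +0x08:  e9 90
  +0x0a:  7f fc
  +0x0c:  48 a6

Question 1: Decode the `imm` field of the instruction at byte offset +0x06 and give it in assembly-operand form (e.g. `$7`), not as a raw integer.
$6

off 0x06: read 55 86 as big → 0x5586
  op=0x5586>>11=0xa ⇒ andi (RI)
  rd@[10:7]=0xb ⇒ %r11
  imm@[6:0]=0x6 ⇒ $6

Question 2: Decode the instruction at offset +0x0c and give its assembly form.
@+0c  big-endian(48 a6) = 0x48a6
  top 5b → 0x9 → subi [RI]
  [10:7] rd=1 = %r1
  [6:0] imm=38 = $38

subi %r1, $38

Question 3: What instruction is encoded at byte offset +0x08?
[08] e9 90 → 0xe990
  op=0xe990>>11=0x1d ⇒ srl (RR)
  rd@[10:7]=0x3 ⇒ %r3
  rs@[6:3]=0x2 ⇒ %r2

srl %r3, %r2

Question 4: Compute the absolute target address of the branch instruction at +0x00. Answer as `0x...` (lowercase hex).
[00] 7f fe → 0x7ffe
  op=0x7ffe>>11=0xf ⇒ bra (J)
  imm@[10:0]=0x7fe (s11→-2) ⇒ $-2
  target = base 0x515e + off 0x00 + 2 + imm -2 = 0x515e

0x515e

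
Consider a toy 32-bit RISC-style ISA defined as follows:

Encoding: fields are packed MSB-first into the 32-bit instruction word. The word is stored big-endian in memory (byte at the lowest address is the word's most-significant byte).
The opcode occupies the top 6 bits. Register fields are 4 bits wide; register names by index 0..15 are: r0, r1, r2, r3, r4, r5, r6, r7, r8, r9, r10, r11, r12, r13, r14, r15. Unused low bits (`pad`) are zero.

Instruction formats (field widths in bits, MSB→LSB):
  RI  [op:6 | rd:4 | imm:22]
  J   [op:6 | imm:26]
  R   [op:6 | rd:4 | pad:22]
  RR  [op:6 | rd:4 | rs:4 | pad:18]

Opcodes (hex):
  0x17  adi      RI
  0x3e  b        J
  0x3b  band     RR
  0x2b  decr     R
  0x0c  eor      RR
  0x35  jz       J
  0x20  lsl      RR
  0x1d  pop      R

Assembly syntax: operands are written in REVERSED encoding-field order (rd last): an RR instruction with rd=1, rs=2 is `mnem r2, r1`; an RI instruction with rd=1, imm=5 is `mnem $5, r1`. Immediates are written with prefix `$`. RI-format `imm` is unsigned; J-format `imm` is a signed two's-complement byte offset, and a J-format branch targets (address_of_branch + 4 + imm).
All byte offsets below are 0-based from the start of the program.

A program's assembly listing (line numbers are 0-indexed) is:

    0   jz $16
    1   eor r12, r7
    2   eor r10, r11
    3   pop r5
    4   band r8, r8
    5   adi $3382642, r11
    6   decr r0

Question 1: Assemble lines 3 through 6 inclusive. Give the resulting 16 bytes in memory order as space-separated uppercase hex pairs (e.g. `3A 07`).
line 3 (pop): pack op=0x1d:6|rd=5:4|pad=0:22 = 0x75400000; big→ 75 40 00 00
line 4 (band): pack op=0x3b:6|rd=8:4|rs=8:4|pad=0:18 = 0xee200000; big→ ee 20 00 00
line 5 (adi): pack op=0x17:6|rd=11:4|imm=3382642:22 = 0x5ef39d72; big→ 5e f3 9d 72
line 6 (decr): pack op=0x2b:6|rd=0:4|pad=0:22 = 0xac000000; big→ ac 00 00 00

75 40 00 00 EE 20 00 00 5E F3 9D 72 AC 00 00 00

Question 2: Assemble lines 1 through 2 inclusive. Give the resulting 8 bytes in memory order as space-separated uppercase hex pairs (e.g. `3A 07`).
line 1 (eor): pack op=0xc:6|rd=7:4|rs=12:4|pad=0:18 = 0x31f00000; big→ 31 f0 00 00
line 2 (eor): pack op=0xc:6|rd=11:4|rs=10:4|pad=0:18 = 0x32e80000; big→ 32 e8 00 00

31 F0 00 00 32 E8 00 00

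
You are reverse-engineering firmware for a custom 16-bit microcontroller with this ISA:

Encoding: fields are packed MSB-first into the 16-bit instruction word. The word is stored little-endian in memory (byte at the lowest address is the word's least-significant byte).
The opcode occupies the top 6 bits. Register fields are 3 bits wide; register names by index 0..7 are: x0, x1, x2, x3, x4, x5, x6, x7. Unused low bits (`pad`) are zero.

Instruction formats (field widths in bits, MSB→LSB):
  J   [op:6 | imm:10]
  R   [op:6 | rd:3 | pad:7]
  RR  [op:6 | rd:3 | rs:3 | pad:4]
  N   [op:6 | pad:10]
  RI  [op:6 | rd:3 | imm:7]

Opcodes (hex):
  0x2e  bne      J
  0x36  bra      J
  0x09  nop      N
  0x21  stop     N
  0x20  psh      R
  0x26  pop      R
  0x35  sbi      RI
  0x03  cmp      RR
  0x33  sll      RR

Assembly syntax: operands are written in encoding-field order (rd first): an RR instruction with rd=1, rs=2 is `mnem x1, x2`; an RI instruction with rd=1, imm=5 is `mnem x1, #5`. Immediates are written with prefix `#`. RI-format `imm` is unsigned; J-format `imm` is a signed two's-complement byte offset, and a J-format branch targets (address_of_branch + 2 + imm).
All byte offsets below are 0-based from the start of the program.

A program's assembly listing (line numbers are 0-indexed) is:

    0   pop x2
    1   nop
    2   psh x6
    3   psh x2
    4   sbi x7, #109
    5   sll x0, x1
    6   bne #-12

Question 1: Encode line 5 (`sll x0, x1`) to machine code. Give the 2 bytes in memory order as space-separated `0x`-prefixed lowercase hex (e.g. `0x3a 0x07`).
line 5 (sll): pack op=0x33:6|rd=0:3|rs=1:3|pad=0:4 = 0xcc10; little→ 10 cc

0x10 0xcc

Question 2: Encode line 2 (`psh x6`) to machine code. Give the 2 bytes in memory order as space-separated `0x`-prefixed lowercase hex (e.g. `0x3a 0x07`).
0x00 0x83

line 2 (psh): pack op=0x20:6|rd=6:3|pad=0:7 = 0x8300; little→ 00 83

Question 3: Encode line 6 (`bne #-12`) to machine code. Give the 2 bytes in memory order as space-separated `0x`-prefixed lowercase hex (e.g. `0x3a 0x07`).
0xf4 0xbb

6. bne fields op=0x2e:6|imm=-12:10 → word bbf4h → f4 bb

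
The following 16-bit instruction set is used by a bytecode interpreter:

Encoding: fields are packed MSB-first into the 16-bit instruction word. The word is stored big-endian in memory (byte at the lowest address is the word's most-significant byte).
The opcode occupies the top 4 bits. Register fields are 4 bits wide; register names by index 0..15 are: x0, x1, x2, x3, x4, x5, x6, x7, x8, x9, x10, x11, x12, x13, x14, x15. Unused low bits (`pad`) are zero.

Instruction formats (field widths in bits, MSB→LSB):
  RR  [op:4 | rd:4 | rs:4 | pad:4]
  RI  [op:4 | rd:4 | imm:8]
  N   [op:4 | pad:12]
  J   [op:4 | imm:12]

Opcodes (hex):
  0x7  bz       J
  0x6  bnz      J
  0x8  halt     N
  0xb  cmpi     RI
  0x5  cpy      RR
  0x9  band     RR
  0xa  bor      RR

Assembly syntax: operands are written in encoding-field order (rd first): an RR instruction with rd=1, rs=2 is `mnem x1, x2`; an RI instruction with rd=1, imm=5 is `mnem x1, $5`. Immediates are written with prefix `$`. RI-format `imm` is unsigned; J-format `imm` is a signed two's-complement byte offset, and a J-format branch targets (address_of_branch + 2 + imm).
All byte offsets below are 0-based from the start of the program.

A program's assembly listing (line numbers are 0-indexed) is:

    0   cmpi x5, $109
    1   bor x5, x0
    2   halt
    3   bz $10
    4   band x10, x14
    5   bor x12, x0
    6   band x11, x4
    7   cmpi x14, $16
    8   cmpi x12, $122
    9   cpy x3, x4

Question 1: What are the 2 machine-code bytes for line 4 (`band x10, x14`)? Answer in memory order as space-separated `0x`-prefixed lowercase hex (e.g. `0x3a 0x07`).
0x9a 0xe0

4. band fields op=0x9:4|rd=10:4|rs=14:4|pad=0:4 → word 9ae0h → 9a e0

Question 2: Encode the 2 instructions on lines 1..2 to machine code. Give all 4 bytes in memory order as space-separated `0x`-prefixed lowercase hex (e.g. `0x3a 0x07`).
L1: bor op=0xa:4|rd=5:4|rs=0:4|pad=0:4 ⇒ 0xa500 ⇒ big a5 00
L2: halt op=0x8:4|pad=0:12 ⇒ 0x8000 ⇒ big 80 00

0xa5 0x00 0x80 0x00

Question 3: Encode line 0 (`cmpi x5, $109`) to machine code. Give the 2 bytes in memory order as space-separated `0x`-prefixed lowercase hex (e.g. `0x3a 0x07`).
line 0 (cmpi): pack op=0xb:4|rd=5:4|imm=109:8 = 0xb56d; big→ b5 6d

0xb5 0x6d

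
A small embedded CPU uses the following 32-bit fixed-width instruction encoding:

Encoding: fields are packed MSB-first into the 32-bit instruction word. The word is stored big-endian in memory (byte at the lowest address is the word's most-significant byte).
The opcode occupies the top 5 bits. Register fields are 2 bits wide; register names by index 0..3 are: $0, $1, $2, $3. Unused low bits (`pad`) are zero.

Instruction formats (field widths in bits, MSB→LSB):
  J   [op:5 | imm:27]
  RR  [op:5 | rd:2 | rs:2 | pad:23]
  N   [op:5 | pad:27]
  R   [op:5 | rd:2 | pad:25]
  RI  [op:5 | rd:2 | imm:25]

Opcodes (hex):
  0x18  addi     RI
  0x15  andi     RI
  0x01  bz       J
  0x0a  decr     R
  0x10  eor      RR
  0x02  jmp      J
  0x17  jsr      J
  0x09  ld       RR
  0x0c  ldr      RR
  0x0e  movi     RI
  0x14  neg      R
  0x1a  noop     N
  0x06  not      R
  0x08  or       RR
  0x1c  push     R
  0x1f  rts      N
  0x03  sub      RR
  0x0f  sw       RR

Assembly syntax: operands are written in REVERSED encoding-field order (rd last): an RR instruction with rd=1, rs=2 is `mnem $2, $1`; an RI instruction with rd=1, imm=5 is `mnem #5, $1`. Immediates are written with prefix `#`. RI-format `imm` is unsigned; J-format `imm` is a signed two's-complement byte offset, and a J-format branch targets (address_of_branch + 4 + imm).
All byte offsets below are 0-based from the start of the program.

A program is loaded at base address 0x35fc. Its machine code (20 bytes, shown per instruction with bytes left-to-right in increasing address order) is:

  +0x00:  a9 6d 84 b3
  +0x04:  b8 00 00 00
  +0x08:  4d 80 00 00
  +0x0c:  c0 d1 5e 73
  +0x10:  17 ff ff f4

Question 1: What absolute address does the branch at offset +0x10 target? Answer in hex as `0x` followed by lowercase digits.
0x3604

@+10  big-endian(17 ff ff f4) = 0x17fffff4
  op=0x17fffff4>>27=0x2 ⇒ jmp (J)
  imm: (w>>0)&0x7ffffff=0x7fffff4 (s27→-12) → #-12
  target = base 0x35fc + off 0x10 + 4 + imm -12 = 0x3604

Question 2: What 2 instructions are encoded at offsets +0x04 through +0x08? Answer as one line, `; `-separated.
jsr #0; ld $3, $2

+0x04: b8 00 00 00 ⇒ word 0xb8000000 (big)
  top 5b → 0x17 → jsr [J]
  imm@[26:0]=0x0 ⇒ #0
+0x08: 4d 80 00 00 ⇒ word 0x4d800000 (big)
  top 5b → 0x9 → ld [RR]
  rd@[26:25]=0x2 ⇒ $2
  rs@[24:23]=0x3 ⇒ $3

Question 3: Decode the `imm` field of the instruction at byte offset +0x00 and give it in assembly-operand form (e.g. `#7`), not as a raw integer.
@+00  big-endian(a9 6d 84 b3) = 0xa96d84b3
  op=0xa96d84b3>>27=0x15 ⇒ andi (RI)
  rd: (w>>25)&0x3=0x0 → $0
  imm: (w>>0)&0x1ffffff=0x16d84b3 → #23954611

#23954611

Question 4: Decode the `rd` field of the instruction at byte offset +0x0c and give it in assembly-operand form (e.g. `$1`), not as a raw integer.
[0c] c0 d1 5e 73 → 0xc0d15e73
  opcode bits[31:27]=0x18: addi/RI
  rd@[26:25]=0x0 ⇒ $0
  imm@[24:0]=0xd15e73 ⇒ #13721203

$0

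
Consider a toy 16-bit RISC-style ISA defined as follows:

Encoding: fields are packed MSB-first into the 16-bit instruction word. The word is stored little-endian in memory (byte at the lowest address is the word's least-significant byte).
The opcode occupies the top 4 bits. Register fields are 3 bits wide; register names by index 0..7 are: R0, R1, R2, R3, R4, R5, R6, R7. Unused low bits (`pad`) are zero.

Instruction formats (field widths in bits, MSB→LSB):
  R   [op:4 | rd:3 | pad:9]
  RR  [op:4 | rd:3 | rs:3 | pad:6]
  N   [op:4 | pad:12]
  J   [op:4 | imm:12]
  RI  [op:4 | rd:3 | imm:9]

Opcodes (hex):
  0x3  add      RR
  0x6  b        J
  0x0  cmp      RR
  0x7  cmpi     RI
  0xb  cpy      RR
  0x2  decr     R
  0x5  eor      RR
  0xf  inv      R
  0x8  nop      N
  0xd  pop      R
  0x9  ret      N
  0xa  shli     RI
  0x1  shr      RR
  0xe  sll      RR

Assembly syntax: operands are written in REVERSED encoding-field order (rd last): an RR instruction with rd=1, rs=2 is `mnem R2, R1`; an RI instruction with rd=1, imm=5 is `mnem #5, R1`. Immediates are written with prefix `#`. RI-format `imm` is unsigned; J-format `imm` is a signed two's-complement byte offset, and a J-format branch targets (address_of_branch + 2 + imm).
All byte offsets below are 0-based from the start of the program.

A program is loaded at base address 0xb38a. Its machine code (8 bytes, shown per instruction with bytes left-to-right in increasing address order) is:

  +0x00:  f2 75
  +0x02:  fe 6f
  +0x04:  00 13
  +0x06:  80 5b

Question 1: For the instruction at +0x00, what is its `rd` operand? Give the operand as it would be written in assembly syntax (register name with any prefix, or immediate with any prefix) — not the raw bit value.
R2

+0x00: f2 75 ⇒ word 0x75f2 (little)
  top 4b → 0x7 → cmpi [RI]
  [11:9] rd=2 = R2
  [8:0] imm=498 = #498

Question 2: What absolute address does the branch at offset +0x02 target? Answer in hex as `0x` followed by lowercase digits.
off 0x02: read fe 6f as little → 0x6ffe
  opcode bits[15:12]=0x6: b/J
  [11:0] imm=4094 (s12→-2) = #-2
  target = base 0xb38a + off 0x02 + 2 + imm -2 = 0xb38c

0xb38c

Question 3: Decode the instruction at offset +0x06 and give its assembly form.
[06] 80 5b → 0x5b80
  op=0x5b80>>12=0x5 ⇒ eor (RR)
  rd@[11:9]=0x5 ⇒ R5
  rs@[8:6]=0x6 ⇒ R6

eor R6, R5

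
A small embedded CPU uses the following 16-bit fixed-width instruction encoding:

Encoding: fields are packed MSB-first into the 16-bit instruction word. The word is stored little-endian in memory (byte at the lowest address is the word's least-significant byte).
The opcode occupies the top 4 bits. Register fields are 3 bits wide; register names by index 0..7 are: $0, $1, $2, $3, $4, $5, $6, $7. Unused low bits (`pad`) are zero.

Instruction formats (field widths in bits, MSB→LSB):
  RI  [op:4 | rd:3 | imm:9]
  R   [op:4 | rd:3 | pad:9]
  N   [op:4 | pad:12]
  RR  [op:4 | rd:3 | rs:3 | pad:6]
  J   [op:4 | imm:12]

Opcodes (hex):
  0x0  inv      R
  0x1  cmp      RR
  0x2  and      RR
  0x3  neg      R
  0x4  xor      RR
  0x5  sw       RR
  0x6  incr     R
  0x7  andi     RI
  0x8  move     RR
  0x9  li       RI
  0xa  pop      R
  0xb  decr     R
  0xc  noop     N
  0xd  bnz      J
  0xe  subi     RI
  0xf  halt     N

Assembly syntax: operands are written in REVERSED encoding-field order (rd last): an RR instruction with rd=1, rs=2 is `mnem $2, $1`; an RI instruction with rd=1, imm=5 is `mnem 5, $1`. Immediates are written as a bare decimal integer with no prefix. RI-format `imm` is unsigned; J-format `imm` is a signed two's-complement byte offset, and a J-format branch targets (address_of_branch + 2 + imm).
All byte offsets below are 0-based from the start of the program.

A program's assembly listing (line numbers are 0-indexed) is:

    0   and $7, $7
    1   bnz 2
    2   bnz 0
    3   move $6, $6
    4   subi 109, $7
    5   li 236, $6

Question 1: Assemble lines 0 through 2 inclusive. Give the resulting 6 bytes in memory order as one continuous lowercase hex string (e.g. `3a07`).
c02f02d000d0

0. and fields op=0x2:4|rd=7:3|rs=7:3|pad=0:6 → word 2fc0h → c0 2f
1. bnz fields op=0xd:4|imm=2:12 → word d002h → 02 d0
2. bnz fields op=0xd:4|imm=0:12 → word d000h → 00 d0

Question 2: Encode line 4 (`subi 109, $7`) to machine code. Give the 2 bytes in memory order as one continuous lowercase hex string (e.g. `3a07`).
6dee

L4: subi op=0xe:4|rd=7:3|imm=109:9 ⇒ 0xee6d ⇒ little 6d ee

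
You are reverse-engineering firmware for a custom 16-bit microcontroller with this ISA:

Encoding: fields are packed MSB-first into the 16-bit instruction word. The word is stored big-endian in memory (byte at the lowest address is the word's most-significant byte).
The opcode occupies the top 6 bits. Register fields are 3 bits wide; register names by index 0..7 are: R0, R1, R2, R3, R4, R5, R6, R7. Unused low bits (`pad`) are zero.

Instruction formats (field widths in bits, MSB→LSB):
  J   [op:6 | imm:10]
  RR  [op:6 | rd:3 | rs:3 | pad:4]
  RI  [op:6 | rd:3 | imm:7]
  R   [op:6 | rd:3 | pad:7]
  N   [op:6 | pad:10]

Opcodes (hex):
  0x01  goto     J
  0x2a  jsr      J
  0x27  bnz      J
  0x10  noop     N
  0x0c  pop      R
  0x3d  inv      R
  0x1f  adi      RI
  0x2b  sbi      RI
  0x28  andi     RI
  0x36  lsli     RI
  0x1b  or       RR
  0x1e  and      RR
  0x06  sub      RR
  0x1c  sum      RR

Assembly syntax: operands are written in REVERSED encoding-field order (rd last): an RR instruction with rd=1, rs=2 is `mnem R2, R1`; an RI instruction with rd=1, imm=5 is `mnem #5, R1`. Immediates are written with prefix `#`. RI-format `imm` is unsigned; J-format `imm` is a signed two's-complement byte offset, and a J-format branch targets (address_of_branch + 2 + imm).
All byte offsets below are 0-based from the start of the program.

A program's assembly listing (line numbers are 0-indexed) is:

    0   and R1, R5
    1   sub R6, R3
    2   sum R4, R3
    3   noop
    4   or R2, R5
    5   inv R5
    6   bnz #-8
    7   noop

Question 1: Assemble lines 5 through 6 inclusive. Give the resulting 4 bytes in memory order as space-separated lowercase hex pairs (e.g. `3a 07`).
L5: inv op=0x3d:6|rd=5:3|pad=0:7 ⇒ 0xf680 ⇒ big f6 80
L6: bnz op=0x27:6|imm=-8:10 ⇒ 0x9ff8 ⇒ big 9f f8

f6 80 9f f8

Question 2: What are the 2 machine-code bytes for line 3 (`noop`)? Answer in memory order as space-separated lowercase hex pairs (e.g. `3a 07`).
40 00

line 3 (noop): pack op=0x10:6|pad=0:10 = 0x4000; big→ 40 00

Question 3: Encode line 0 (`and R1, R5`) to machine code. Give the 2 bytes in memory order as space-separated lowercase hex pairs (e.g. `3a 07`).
7a 90

L0: and op=0x1e:6|rd=5:3|rs=1:3|pad=0:4 ⇒ 0x7a90 ⇒ big 7a 90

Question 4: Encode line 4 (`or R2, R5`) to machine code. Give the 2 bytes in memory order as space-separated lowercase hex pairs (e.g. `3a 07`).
6e a0

line 4 (or): pack op=0x1b:6|rd=5:3|rs=2:3|pad=0:4 = 0x6ea0; big→ 6e a0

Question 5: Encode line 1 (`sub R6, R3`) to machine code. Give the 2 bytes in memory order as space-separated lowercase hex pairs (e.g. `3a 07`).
L1: sub op=0x6:6|rd=3:3|rs=6:3|pad=0:4 ⇒ 0x19e0 ⇒ big 19 e0

19 e0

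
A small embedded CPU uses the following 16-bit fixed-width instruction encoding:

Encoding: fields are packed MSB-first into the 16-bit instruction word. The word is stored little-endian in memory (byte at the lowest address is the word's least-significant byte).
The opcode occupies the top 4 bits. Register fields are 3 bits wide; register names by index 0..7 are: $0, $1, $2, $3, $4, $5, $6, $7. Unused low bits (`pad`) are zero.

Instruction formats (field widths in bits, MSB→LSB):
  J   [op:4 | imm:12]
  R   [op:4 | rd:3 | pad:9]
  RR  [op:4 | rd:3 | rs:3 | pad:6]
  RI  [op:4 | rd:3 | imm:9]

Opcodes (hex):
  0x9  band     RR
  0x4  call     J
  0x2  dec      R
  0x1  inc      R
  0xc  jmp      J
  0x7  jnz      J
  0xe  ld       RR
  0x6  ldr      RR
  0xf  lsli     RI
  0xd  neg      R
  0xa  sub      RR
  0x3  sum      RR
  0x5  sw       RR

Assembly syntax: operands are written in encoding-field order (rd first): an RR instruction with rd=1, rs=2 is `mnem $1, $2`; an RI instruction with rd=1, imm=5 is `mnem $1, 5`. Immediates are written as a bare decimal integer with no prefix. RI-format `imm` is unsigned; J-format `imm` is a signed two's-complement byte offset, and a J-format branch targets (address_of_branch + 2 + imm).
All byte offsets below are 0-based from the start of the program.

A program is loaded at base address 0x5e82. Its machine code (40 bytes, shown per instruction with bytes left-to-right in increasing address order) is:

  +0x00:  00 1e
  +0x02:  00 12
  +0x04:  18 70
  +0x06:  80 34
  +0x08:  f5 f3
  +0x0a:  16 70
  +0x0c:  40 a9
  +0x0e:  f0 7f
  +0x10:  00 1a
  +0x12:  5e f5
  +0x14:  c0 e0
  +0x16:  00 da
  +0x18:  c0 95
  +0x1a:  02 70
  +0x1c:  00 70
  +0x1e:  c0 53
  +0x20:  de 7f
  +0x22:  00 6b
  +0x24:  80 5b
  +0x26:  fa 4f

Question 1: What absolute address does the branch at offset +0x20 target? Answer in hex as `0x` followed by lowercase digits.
[20] de 7f → 0x7fde
  opcode bits[15:12]=0x7: jnz/J
  [11:0] imm=4062 (s12→-34) = -34
  target = base 0x5e82 + off 0x20 + 2 + imm -34 = 0x5e82

0x5e82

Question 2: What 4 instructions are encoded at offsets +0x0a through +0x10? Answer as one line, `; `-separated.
jnz 22; sub $4, $5; jnz -16; inc $5

@+0a  little-endian(16 70) = 0x7016
  opcode bits[15:12]=0x7: jnz/J
  imm@[11:0]=0x16 ⇒ 22
@+0c  little-endian(40 a9) = 0xa940
  opcode bits[15:12]=0xa: sub/RR
  rd@[11:9]=0x4 ⇒ $4
  rs@[8:6]=0x5 ⇒ $5
@+0e  little-endian(f0 7f) = 0x7ff0
  opcode bits[15:12]=0x7: jnz/J
  imm@[11:0]=0xff0 (s12→-16) ⇒ -16
@+10  little-endian(00 1a) = 0x1a00
  opcode bits[15:12]=0x1: inc/R
  rd@[11:9]=0x5 ⇒ $5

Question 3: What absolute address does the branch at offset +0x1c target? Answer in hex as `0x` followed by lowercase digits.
0x5ea0

[1c] 00 70 → 0x7000
  op=0x7000>>12=0x7 ⇒ jnz (J)
  imm: (w>>0)&0xfff=0x0 → 0
  target = base 0x5e82 + off 0x1c + 2 + imm 0 = 0x5ea0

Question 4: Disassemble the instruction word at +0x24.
+0x24: 80 5b ⇒ word 0x5b80 (little)
  op=0x5b80>>12=0x5 ⇒ sw (RR)
  rd: (w>>9)&0x7=0x5 → $5
  rs: (w>>6)&0x7=0x6 → $6

sw $5, $6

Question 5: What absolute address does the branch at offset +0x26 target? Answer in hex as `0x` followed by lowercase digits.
[26] fa 4f → 0x4ffa
  op=0x4ffa>>12=0x4 ⇒ call (J)
  imm@[11:0]=0xffa (s12→-6) ⇒ -6
  target = base 0x5e82 + off 0x26 + 2 + imm -6 = 0x5ea4

0x5ea4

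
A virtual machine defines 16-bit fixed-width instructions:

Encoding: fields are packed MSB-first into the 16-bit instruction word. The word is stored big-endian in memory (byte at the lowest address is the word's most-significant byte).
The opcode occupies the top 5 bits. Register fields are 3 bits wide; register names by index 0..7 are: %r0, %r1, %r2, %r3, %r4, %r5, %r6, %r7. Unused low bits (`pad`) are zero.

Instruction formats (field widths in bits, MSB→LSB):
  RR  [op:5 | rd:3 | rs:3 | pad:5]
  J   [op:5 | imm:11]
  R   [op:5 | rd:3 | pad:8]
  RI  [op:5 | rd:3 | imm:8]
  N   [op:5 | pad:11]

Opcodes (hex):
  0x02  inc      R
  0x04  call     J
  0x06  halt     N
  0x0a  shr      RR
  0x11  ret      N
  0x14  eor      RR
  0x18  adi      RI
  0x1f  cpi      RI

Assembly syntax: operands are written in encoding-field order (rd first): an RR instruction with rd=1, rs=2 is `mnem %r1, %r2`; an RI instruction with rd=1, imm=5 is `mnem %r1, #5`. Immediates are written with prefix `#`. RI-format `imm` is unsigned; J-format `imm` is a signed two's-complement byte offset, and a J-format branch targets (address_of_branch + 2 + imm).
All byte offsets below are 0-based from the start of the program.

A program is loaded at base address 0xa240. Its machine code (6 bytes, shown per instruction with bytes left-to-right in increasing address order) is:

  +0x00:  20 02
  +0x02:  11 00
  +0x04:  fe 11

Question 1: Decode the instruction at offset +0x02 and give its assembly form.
+0x02: 11 00 ⇒ word 0x1100 (big)
  opcode bits[15:11]=0x2: inc/R
  rd: (w>>8)&0x7=0x1 → %r1

inc %r1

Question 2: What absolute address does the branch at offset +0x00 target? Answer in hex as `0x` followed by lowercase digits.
off 0x00: read 20 02 as big → 0x2002
  top 5b → 0x4 → call [J]
  imm: (w>>0)&0x7ff=0x2 → #2
  target = base 0xa240 + off 0x00 + 2 + imm 2 = 0xa244

0xa244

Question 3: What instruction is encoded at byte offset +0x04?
cpi %r6, #17

[04] fe 11 → 0xfe11
  top 5b → 0x1f → cpi [RI]
  rd@[10:8]=0x6 ⇒ %r6
  imm@[7:0]=0x11 ⇒ #17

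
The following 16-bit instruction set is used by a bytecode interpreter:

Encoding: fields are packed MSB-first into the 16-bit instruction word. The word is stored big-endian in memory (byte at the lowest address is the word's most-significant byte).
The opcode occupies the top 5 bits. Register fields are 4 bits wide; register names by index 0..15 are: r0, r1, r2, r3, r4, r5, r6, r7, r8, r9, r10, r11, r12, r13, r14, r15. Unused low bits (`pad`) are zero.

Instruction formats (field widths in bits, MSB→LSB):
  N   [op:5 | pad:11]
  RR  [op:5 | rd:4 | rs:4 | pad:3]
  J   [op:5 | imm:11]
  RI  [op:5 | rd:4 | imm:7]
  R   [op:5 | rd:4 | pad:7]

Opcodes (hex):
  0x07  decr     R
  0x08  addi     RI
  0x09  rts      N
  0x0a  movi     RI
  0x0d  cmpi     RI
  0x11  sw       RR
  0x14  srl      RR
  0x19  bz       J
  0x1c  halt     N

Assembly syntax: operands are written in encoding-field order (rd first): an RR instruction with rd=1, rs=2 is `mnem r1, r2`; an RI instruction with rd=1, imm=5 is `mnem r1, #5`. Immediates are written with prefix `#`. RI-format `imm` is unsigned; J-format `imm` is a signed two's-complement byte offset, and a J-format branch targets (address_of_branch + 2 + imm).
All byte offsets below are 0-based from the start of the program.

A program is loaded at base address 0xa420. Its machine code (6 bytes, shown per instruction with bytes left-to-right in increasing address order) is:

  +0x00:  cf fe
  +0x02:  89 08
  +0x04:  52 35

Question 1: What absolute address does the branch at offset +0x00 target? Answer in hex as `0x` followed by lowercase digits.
0xa420

+0x00: cf fe ⇒ word 0xcffe (big)
  op=0xcffe>>11=0x19 ⇒ bz (J)
  imm@[10:0]=0x7fe (s11→-2) ⇒ #-2
  target = base 0xa420 + off 0x00 + 2 + imm -2 = 0xa420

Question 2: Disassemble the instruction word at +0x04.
[04] 52 35 → 0x5235
  top 5b → 0xa → movi [RI]
  [10:7] rd=4 = r4
  [6:0] imm=53 = #53

movi r4, #53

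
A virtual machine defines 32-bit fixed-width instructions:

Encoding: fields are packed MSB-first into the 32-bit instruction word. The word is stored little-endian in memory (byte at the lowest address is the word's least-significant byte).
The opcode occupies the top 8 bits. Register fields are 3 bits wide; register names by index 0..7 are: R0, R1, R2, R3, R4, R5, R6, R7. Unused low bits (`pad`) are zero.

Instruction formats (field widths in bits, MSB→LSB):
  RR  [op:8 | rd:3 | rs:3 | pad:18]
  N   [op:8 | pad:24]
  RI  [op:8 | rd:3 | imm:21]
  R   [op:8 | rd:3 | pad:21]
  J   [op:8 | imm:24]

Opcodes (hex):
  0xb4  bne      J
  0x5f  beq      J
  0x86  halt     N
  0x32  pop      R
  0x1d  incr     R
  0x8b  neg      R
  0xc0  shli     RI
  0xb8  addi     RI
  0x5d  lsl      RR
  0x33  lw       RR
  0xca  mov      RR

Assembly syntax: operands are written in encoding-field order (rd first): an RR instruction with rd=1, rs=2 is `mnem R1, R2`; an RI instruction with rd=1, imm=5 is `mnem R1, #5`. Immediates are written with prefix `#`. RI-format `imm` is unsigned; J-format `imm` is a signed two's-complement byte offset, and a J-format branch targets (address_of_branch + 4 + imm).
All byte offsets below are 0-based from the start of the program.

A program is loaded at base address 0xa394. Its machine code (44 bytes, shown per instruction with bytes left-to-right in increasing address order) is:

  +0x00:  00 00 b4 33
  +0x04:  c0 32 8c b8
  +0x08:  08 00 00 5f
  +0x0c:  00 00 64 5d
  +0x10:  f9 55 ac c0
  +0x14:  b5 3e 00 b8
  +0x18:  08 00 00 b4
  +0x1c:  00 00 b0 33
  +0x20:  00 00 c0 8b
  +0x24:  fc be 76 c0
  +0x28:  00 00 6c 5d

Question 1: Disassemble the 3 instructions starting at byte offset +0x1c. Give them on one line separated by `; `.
lw R5, R4; neg R6; shli R3, #1490684

off 0x1c: read 00 00 b0 33 as little → 0x33b00000
  op=0x33b00000>>24=0x33 ⇒ lw (RR)
  rd: (w>>21)&0x7=0x5 → R5
  rs: (w>>18)&0x7=0x4 → R4
off 0x20: read 00 00 c0 8b as little → 0x8bc00000
  op=0x8bc00000>>24=0x8b ⇒ neg (R)
  rd: (w>>21)&0x7=0x6 → R6
off 0x24: read fc be 76 c0 as little → 0xc076befc
  op=0xc076befc>>24=0xc0 ⇒ shli (RI)
  rd: (w>>21)&0x7=0x3 → R3
  imm: (w>>0)&0x1fffff=0x16befc → #1490684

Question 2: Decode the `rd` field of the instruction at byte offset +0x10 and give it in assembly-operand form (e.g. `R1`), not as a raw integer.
R5

@+10  little-endian(f9 55 ac c0) = 0xc0ac55f9
  op=0xc0ac55f9>>24=0xc0 ⇒ shli (RI)
  rd@[23:21]=0x5 ⇒ R5
  imm@[20:0]=0xc55f9 ⇒ #808441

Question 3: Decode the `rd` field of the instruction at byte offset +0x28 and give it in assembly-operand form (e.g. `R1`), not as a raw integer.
[28] 00 00 6c 5d → 0x5d6c0000
  op=0x5d6c0000>>24=0x5d ⇒ lsl (RR)
  rd: (w>>21)&0x7=0x3 → R3
  rs: (w>>18)&0x7=0x3 → R3

R3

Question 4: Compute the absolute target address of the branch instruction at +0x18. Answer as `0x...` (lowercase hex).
+0x18: 08 00 00 b4 ⇒ word 0xb4000008 (little)
  opcode bits[31:24]=0xb4: bne/J
  [23:0] imm=8 = #8
  target = base 0xa394 + off 0x18 + 4 + imm 8 = 0xa3b8

0xa3b8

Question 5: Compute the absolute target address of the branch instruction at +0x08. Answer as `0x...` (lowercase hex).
0xa3a8

+0x08: 08 00 00 5f ⇒ word 0x5f000008 (little)
  opcode bits[31:24]=0x5f: beq/J
  imm: (w>>0)&0xffffff=0x8 → #8
  target = base 0xa394 + off 0x08 + 4 + imm 8 = 0xa3a8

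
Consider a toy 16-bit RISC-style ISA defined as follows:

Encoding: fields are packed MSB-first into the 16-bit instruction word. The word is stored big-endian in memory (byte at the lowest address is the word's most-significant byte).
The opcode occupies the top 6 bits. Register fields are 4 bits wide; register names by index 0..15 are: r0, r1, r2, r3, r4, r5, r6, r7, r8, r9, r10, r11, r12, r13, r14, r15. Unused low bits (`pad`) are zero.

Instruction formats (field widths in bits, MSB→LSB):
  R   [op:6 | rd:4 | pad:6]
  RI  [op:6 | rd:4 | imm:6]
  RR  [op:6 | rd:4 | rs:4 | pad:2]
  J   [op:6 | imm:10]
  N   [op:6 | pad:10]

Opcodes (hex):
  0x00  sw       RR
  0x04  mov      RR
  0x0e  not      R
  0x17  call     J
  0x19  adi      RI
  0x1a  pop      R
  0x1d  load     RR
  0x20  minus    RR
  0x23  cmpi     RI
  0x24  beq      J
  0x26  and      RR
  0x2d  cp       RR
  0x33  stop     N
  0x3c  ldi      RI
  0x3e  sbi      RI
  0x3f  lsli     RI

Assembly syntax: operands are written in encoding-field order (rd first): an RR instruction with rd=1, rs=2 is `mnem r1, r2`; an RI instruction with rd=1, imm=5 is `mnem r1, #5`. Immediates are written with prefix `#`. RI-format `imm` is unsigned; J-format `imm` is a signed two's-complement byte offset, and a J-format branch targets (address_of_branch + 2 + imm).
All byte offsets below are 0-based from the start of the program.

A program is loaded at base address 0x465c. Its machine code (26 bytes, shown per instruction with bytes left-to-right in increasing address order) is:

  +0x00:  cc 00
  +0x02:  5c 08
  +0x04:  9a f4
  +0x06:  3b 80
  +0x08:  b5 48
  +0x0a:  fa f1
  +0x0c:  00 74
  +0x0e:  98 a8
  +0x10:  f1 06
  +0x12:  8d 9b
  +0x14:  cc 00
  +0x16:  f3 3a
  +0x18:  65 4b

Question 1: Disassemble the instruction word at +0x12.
cmpi r6, #27

+0x12: 8d 9b ⇒ word 0x8d9b (big)
  opcode bits[15:10]=0x23: cmpi/RI
  rd@[9:6]=0x6 ⇒ r6
  imm@[5:0]=0x1b ⇒ #27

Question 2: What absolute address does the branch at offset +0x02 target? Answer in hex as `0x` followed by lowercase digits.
0x4668

off 0x02: read 5c 08 as big → 0x5c08
  op=0x5c08>>10=0x17 ⇒ call (J)
  imm: (w>>0)&0x3ff=0x8 → #8
  target = base 0x465c + off 0x02 + 2 + imm 8 = 0x4668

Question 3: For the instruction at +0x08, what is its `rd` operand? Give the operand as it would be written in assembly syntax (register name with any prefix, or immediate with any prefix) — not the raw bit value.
off 0x08: read b5 48 as big → 0xb548
  top 6b → 0x2d → cp [RR]
  [9:6] rd=5 = r5
  [5:2] rs=2 = r2

r5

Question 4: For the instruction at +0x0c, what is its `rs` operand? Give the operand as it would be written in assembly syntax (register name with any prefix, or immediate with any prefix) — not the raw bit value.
@+0c  big-endian(00 74) = 0x0074
  opcode bits[15:10]=0x0: sw/RR
  [9:6] rd=1 = r1
  [5:2] rs=13 = r13

r13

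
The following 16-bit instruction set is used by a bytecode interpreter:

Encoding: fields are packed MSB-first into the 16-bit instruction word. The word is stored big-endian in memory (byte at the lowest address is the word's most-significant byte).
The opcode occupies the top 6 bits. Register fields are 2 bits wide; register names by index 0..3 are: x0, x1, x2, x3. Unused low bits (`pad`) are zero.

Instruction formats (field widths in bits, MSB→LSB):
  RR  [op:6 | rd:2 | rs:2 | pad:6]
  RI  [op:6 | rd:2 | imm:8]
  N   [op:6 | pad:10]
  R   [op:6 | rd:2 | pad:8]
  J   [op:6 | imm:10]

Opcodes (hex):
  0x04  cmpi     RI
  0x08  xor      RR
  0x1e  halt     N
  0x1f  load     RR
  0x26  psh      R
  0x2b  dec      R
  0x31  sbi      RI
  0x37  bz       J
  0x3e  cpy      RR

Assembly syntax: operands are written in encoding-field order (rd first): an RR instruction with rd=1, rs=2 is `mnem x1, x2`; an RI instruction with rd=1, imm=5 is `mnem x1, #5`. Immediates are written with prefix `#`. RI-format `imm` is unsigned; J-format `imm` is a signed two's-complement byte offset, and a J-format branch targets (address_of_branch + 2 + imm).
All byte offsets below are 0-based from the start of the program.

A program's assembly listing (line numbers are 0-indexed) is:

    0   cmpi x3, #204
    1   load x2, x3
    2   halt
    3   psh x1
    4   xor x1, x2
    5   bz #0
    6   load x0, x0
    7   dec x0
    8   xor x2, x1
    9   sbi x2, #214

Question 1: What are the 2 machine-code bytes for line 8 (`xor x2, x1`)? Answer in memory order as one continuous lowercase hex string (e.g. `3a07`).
2240

8. xor fields op=0x8:6|rd=2:2|rs=1:2|pad=0:6 → word 2240h → 22 40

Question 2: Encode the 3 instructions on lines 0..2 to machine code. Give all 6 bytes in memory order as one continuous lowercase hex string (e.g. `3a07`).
13cc7ec07800

line 0 (cmpi): pack op=0x4:6|rd=3:2|imm=204:8 = 0x13cc; big→ 13 cc
line 1 (load): pack op=0x1f:6|rd=2:2|rs=3:2|pad=0:6 = 0x7ec0; big→ 7e c0
line 2 (halt): pack op=0x1e:6|pad=0:10 = 0x7800; big→ 78 00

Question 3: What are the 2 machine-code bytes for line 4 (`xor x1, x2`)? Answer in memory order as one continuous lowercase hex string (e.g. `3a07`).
4. xor fields op=0x8:6|rd=1:2|rs=2:2|pad=0:6 → word 2180h → 21 80

2180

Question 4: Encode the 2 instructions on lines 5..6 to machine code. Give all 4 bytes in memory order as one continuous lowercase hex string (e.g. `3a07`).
line 5 (bz): pack op=0x37:6|imm=0:10 = 0xdc00; big→ dc 00
line 6 (load): pack op=0x1f:6|rd=0:2|rs=0:2|pad=0:6 = 0x7c00; big→ 7c 00

dc007c00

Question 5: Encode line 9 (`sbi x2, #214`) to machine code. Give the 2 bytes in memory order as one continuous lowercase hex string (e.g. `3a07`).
L9: sbi op=0x31:6|rd=2:2|imm=214:8 ⇒ 0xc6d6 ⇒ big c6 d6

c6d6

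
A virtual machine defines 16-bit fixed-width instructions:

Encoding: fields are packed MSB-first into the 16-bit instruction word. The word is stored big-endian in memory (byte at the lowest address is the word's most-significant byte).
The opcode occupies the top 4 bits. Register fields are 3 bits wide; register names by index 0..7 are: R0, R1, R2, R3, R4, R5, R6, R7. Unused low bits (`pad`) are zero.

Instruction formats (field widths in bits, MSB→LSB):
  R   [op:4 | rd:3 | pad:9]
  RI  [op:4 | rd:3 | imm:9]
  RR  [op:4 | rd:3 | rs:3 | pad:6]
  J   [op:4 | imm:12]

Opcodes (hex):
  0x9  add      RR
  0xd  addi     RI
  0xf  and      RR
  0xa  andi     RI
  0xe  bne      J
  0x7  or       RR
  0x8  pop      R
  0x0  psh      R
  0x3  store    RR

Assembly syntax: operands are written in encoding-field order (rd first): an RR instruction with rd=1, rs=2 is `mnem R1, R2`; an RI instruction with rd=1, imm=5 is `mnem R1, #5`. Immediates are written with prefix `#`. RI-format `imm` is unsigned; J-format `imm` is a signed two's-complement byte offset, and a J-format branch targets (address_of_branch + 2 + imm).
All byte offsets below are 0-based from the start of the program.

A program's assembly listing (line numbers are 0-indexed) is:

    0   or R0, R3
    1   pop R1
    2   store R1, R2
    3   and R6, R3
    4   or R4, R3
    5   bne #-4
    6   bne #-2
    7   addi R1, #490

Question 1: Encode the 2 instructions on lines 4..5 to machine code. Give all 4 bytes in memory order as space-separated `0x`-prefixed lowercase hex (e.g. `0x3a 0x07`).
0x78 0xc0 0xef 0xfc

4. or fields op=0x7:4|rd=4:3|rs=3:3|pad=0:6 → word 78c0h → 78 c0
5. bne fields op=0xe:4|imm=-4:12 → word effch → ef fc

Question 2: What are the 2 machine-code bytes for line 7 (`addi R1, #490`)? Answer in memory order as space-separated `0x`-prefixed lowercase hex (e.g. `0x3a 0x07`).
0xd3 0xea

L7: addi op=0xd:4|rd=1:3|imm=490:9 ⇒ 0xd3ea ⇒ big d3 ea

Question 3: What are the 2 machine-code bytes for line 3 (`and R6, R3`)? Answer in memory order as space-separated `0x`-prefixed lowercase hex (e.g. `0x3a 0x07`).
3. and fields op=0xf:4|rd=6:3|rs=3:3|pad=0:6 → word fcc0h → fc c0

0xfc 0xc0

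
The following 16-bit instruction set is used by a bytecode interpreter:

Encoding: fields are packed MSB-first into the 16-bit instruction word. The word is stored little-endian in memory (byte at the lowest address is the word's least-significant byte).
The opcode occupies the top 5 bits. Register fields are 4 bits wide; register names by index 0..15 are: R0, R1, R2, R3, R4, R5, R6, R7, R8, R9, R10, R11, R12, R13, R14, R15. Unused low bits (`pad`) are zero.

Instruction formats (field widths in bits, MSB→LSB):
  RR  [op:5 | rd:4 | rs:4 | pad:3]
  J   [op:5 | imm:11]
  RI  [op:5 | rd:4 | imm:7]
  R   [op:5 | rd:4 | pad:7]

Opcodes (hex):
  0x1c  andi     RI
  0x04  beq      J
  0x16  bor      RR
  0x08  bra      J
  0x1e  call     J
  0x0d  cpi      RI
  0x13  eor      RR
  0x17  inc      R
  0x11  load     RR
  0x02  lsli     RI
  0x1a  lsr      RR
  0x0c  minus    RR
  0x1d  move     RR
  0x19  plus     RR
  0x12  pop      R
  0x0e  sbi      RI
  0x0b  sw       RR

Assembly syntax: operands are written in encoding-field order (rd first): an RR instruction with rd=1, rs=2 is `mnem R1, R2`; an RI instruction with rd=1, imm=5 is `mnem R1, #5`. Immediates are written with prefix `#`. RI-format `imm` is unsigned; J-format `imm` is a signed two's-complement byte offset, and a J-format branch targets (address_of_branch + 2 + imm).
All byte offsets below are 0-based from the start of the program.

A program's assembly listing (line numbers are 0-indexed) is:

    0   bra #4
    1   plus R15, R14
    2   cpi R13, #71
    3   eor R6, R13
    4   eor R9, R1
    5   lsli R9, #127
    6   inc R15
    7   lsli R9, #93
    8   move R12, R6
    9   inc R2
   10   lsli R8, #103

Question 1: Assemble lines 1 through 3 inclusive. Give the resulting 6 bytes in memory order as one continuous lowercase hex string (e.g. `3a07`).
line 1 (plus): pack op=0x19:5|rd=15:4|rs=14:4|pad=0:3 = 0xcff0; little→ f0 cf
line 2 (cpi): pack op=0xd:5|rd=13:4|imm=71:7 = 0x6ec7; little→ c7 6e
line 3 (eor): pack op=0x13:5|rd=6:4|rs=13:4|pad=0:3 = 0x9b68; little→ 68 9b

f0cfc76e689b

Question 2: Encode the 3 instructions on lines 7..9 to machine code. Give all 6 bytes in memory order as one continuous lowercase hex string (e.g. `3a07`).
7. lsli fields op=0x2:5|rd=9:4|imm=93:7 → word 14ddh → dd 14
8. move fields op=0x1d:5|rd=12:4|rs=6:4|pad=0:3 → word ee30h → 30 ee
9. inc fields op=0x17:5|rd=2:4|pad=0:7 → word b900h → 00 b9

dd1430ee00b9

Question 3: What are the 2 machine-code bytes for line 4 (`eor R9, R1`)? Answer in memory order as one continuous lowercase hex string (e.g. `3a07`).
L4: eor op=0x13:5|rd=9:4|rs=1:4|pad=0:3 ⇒ 0x9c88 ⇒ little 88 9c

889c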